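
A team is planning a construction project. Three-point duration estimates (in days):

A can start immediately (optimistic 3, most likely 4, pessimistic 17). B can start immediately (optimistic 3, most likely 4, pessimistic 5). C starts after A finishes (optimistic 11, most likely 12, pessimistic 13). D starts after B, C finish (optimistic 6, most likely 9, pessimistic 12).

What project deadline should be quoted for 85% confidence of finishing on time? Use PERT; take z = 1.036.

29.7 days

te_A = (3 + 4·4 + 17)/6 = 36/6 = 6; σ²_A = ((17−3)/6)² = 5.444
te_B = (3 + 4·4 + 5)/6 = 24/6 = 4; σ²_B = ((5−3)/6)² = 0.111
te_C = (11 + 4·12 + 13)/6 = 72/6 = 12; σ²_C = ((13−11)/6)² = 0.111
te_D = (6 + 4·9 + 12)/6 = 54/6 = 9; σ²_D = ((12−6)/6)² = 1.000

Forward pass:
ES_A = 0; EF_A = 6
ES_B = 0; EF_B = 4
ES_C = 6; EF_C = 6+12 = 18
ES_D = max(EF_B=4, EF_C=18) = 18; EF_D = 18+9 = 27
Expected project duration μ = 27 days. Critical path: A → C → D.

Variance along critical path = 5.444 + 0.111 + 1.000 = 6.556; σ = 2.560 days.
D = μ + z·σ = 27 + 1.036·2.560 = 29.7 days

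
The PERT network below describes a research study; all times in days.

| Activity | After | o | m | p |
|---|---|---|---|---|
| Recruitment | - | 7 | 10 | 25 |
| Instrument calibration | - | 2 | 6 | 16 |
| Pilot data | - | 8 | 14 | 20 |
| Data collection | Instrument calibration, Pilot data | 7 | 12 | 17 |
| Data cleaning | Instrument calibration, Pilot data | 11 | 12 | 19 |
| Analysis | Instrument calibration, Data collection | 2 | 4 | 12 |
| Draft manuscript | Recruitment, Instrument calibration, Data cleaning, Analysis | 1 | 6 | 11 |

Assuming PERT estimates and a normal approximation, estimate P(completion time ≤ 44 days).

0.977

te_Recruitment = (7 + 4·10 + 25)/6 = 72/6 = 12; σ²_Recruitment = ((25−7)/6)² = 9.000
te_Instrument calibration = (2 + 4·6 + 16)/6 = 42/6 = 7; σ²_Instrument calibration = ((16−2)/6)² = 5.444
te_Pilot data = (8 + 4·14 + 20)/6 = 84/6 = 14; σ²_Pilot data = ((20−8)/6)² = 4.000
te_Data collection = (7 + 4·12 + 17)/6 = 72/6 = 12; σ²_Data collection = ((17−7)/6)² = 2.778
te_Data cleaning = (11 + 4·12 + 19)/6 = 78/6 = 13; σ²_Data cleaning = ((19−11)/6)² = 1.778
te_Analysis = (2 + 4·4 + 12)/6 = 30/6 = 5; σ²_Analysis = ((12−2)/6)² = 2.778
te_Draft manuscript = (1 + 4·6 + 11)/6 = 36/6 = 6; σ²_Draft manuscript = ((11−1)/6)² = 2.778

Forward pass:
ES_Recruitment = 0; EF_Recruitment = 12
ES_Instrument calibration = 0; EF_Instrument calibration = 7
ES_Pilot data = 0; EF_Pilot data = 14
ES_Data collection = max(EF_Instrument calibration=7, EF_Pilot data=14) = 14; EF_Data collection = 14+12 = 26
ES_Data cleaning = max(EF_Instrument calibration=7, EF_Pilot data=14) = 14; EF_Data cleaning = 14+13 = 27
ES_Analysis = max(EF_Instrument calibration=7, EF_Data collection=26) = 26; EF_Analysis = 26+5 = 31
ES_Draft manuscript = max(EF_Recruitment=12, EF_Instrument calibration=7, EF_Data cleaning=27, EF_Analysis=31) = 31; EF_Draft manuscript = 31+6 = 37
Expected project duration μ = 37 days. Critical path: Pilot data → Data collection → Analysis → Draft manuscript.

Variance along critical path = 4.000 + 2.778 + 2.778 + 2.778 = 12.333; σ = √12.333 = 3.512 days.
Z = (44 − 37) / 3.512 = 1.993
P(T ≤ 44) = Φ(1.993) ≈ 0.977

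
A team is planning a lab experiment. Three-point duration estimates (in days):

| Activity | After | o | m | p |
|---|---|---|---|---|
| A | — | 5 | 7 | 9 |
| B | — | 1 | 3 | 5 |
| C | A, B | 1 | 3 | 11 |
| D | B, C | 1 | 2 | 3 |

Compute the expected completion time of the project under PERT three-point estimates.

13 days

te_A = (5 + 4·7 + 9)/6 = 42/6 = 7
te_B = (1 + 4·3 + 5)/6 = 18/6 = 3
te_C = (1 + 4·3 + 11)/6 = 24/6 = 4
te_D = (1 + 4·2 + 3)/6 = 12/6 = 2

Forward pass:
ES_A = 0; EF_A = 7
ES_B = 0; EF_B = 3
ES_C = max(EF_A=7, EF_B=3) = 7; EF_C = 7+4 = 11
ES_D = max(EF_B=3, EF_C=11) = 11; EF_D = 11+2 = 13
Expected project duration μ = 13 days. Critical path: A → C → D.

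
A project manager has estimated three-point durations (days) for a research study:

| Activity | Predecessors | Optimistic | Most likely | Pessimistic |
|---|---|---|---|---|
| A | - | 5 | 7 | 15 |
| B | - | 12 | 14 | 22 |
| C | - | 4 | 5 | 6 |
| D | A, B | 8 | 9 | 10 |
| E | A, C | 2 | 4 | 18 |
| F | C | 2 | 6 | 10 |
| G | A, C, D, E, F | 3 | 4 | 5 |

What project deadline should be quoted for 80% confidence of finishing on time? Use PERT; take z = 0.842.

29.5 days

te_A = (5 + 4·7 + 15)/6 = 48/6 = 8; σ²_A = ((15−5)/6)² = 2.778
te_B = (12 + 4·14 + 22)/6 = 90/6 = 15; σ²_B = ((22−12)/6)² = 2.778
te_C = (4 + 4·5 + 6)/6 = 30/6 = 5; σ²_C = ((6−4)/6)² = 0.111
te_D = (8 + 4·9 + 10)/6 = 54/6 = 9; σ²_D = ((10−8)/6)² = 0.111
te_E = (2 + 4·4 + 18)/6 = 36/6 = 6; σ²_E = ((18−2)/6)² = 7.111
te_F = (2 + 4·6 + 10)/6 = 36/6 = 6; σ²_F = ((10−2)/6)² = 1.778
te_G = (3 + 4·4 + 5)/6 = 24/6 = 4; σ²_G = ((5−3)/6)² = 0.111

Forward pass:
ES_A = 0; EF_A = 8
ES_B = 0; EF_B = 15
ES_C = 0; EF_C = 5
ES_D = max(EF_A=8, EF_B=15) = 15; EF_D = 15+9 = 24
ES_E = max(EF_A=8, EF_C=5) = 8; EF_E = 8+6 = 14
ES_F = 5; EF_F = 5+6 = 11
ES_G = max(EF_A=8, EF_C=5, EF_D=24, EF_E=14, EF_F=11) = 24; EF_G = 24+4 = 28
Expected project duration μ = 28 days. Critical path: B → D → G.

Variance along critical path = 2.778 + 0.111 + 0.111 = 3.000; σ = 1.732 days.
D = μ + z·σ = 28 + 0.842·1.732 = 29.5 days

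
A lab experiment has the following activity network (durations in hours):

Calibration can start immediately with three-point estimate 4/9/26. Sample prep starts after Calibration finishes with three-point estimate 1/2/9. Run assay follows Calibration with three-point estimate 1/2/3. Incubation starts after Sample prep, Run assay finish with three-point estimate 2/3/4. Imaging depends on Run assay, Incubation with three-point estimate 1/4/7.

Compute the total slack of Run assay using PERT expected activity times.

te_Calibration = (4 + 4·9 + 26)/6 = 66/6 = 11
te_Sample prep = (1 + 4·2 + 9)/6 = 18/6 = 3
te_Run assay = (1 + 4·2 + 3)/6 = 12/6 = 2
te_Incubation = (2 + 4·3 + 4)/6 = 18/6 = 3
te_Imaging = (1 + 4·4 + 7)/6 = 24/6 = 4

Forward pass:
ES_Calibration = 0; EF_Calibration = 11
ES_Sample prep = 11; EF_Sample prep = 11+3 = 14
ES_Run assay = 11; EF_Run assay = 11+2 = 13
ES_Incubation = max(EF_Sample prep=14, EF_Run assay=13) = 14; EF_Incubation = 14+3 = 17
ES_Imaging = max(EF_Run assay=13, EF_Incubation=17) = 17; EF_Imaging = 17+4 = 21
Expected project duration μ = 21 hours. Critical path: Calibration → Sample prep → Incubation → Imaging.

Backward pass:
LF_Imaging = 21; LS_Imaging = 21−4 = 17
LF_Incubation = LS_Imaging = 17; LS_Incubation = 17−3 = 14
LF_Run assay = min(LS_Incubation=14, LS_Imaging=17) = 14; LS_Run assay = 14−2 = 12
LF_Sample prep = LS_Incubation = 14; LS_Sample prep = 14−3 = 11
LF_Calibration = min(LS_Sample prep=11, LS_Run assay=12) = 11; LS_Calibration = 11−11 = 0
Slack_Run assay = LS_Run assay − ES_Run assay = 12 − 11 = 1

1 hours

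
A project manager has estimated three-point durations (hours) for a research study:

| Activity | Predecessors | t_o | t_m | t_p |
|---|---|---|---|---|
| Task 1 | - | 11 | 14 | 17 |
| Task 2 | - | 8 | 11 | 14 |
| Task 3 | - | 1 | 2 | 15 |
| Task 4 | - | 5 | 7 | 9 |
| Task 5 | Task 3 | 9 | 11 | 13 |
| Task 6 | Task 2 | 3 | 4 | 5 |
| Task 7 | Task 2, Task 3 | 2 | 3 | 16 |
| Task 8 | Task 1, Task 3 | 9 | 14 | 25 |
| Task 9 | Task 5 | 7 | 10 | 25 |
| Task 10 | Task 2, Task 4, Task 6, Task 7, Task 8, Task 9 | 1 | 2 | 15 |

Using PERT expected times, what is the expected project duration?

33 hours

te_Task 1 = (11 + 4·14 + 17)/6 = 84/6 = 14
te_Task 2 = (8 + 4·11 + 14)/6 = 66/6 = 11
te_Task 3 = (1 + 4·2 + 15)/6 = 24/6 = 4
te_Task 4 = (5 + 4·7 + 9)/6 = 42/6 = 7
te_Task 5 = (9 + 4·11 + 13)/6 = 66/6 = 11
te_Task 6 = (3 + 4·4 + 5)/6 = 24/6 = 4
te_Task 7 = (2 + 4·3 + 16)/6 = 30/6 = 5
te_Task 8 = (9 + 4·14 + 25)/6 = 90/6 = 15
te_Task 9 = (7 + 4·10 + 25)/6 = 72/6 = 12
te_Task 10 = (1 + 4·2 + 15)/6 = 24/6 = 4

Forward pass:
ES_Task 1 = 0; EF_Task 1 = 14
ES_Task 2 = 0; EF_Task 2 = 11
ES_Task 3 = 0; EF_Task 3 = 4
ES_Task 4 = 0; EF_Task 4 = 7
ES_Task 5 = 4; EF_Task 5 = 4+11 = 15
ES_Task 6 = 11; EF_Task 6 = 11+4 = 15
ES_Task 7 = max(EF_Task 2=11, EF_Task 3=4) = 11; EF_Task 7 = 11+5 = 16
ES_Task 8 = max(EF_Task 1=14, EF_Task 3=4) = 14; EF_Task 8 = 14+15 = 29
ES_Task 9 = 15; EF_Task 9 = 15+12 = 27
ES_Task 10 = max(EF_Task 2=11, EF_Task 4=7, EF_Task 6=15, EF_Task 7=16, EF_Task 8=29, EF_Task 9=27) = 29; EF_Task 10 = 29+4 = 33
Expected project duration μ = 33 hours. Critical path: Task 1 → Task 8 → Task 10.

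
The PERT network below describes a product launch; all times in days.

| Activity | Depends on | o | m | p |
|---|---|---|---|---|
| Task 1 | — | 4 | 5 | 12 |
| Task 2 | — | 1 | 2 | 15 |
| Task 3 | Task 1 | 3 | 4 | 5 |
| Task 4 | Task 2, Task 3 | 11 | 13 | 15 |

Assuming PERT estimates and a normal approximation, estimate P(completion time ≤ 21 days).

0.095

te_Task 1 = (4 + 4·5 + 12)/6 = 36/6 = 6; σ²_Task 1 = ((12−4)/6)² = 1.778
te_Task 2 = (1 + 4·2 + 15)/6 = 24/6 = 4; σ²_Task 2 = ((15−1)/6)² = 5.444
te_Task 3 = (3 + 4·4 + 5)/6 = 24/6 = 4; σ²_Task 3 = ((5−3)/6)² = 0.111
te_Task 4 = (11 + 4·13 + 15)/6 = 78/6 = 13; σ²_Task 4 = ((15−11)/6)² = 0.444

Forward pass:
ES_Task 1 = 0; EF_Task 1 = 6
ES_Task 2 = 0; EF_Task 2 = 4
ES_Task 3 = 6; EF_Task 3 = 6+4 = 10
ES_Task 4 = max(EF_Task 2=4, EF_Task 3=10) = 10; EF_Task 4 = 10+13 = 23
Expected project duration μ = 23 days. Critical path: Task 1 → Task 3 → Task 4.

Variance along critical path = 1.778 + 0.111 + 0.444 = 2.333; σ = √2.333 = 1.528 days.
Z = (21 − 23) / 1.528 = -1.309
P(T ≤ 21) = Φ(-1.309) ≈ 0.095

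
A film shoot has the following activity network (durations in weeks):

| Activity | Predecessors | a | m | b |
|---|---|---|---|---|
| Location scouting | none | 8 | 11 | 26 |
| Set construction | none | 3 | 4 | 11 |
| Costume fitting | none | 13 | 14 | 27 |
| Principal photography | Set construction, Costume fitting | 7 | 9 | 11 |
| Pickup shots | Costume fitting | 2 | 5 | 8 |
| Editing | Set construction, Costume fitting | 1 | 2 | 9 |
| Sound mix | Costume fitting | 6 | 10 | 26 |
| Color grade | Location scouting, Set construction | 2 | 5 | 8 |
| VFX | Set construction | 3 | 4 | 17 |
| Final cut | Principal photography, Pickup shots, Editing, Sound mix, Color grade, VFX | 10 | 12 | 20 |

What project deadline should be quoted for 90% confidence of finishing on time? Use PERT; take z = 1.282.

te_Location scouting = (8 + 4·11 + 26)/6 = 78/6 = 13; σ²_Location scouting = ((26−8)/6)² = 9.000
te_Set construction = (3 + 4·4 + 11)/6 = 30/6 = 5; σ²_Set construction = ((11−3)/6)² = 1.778
te_Costume fitting = (13 + 4·14 + 27)/6 = 96/6 = 16; σ²_Costume fitting = ((27−13)/6)² = 5.444
te_Principal photography = (7 + 4·9 + 11)/6 = 54/6 = 9; σ²_Principal photography = ((11−7)/6)² = 0.444
te_Pickup shots = (2 + 4·5 + 8)/6 = 30/6 = 5; σ²_Pickup shots = ((8−2)/6)² = 1.000
te_Editing = (1 + 4·2 + 9)/6 = 18/6 = 3; σ²_Editing = ((9−1)/6)² = 1.778
te_Sound mix = (6 + 4·10 + 26)/6 = 72/6 = 12; σ²_Sound mix = ((26−6)/6)² = 11.111
te_Color grade = (2 + 4·5 + 8)/6 = 30/6 = 5; σ²_Color grade = ((8−2)/6)² = 1.000
te_VFX = (3 + 4·4 + 17)/6 = 36/6 = 6; σ²_VFX = ((17−3)/6)² = 5.444
te_Final cut = (10 + 4·12 + 20)/6 = 78/6 = 13; σ²_Final cut = ((20−10)/6)² = 2.778

Forward pass:
ES_Location scouting = 0; EF_Location scouting = 13
ES_Set construction = 0; EF_Set construction = 5
ES_Costume fitting = 0; EF_Costume fitting = 16
ES_Principal photography = max(EF_Set construction=5, EF_Costume fitting=16) = 16; EF_Principal photography = 16+9 = 25
ES_Pickup shots = 16; EF_Pickup shots = 16+5 = 21
ES_Editing = max(EF_Set construction=5, EF_Costume fitting=16) = 16; EF_Editing = 16+3 = 19
ES_Sound mix = 16; EF_Sound mix = 16+12 = 28
ES_Color grade = max(EF_Location scouting=13, EF_Set construction=5) = 13; EF_Color grade = 13+5 = 18
ES_VFX = 5; EF_VFX = 5+6 = 11
ES_Final cut = max(EF_Principal photography=25, EF_Pickup shots=21, EF_Editing=19, EF_Sound mix=28, EF_Color grade=18, EF_VFX=11) = 28; EF_Final cut = 28+13 = 41
Expected project duration μ = 41 weeks. Critical path: Costume fitting → Sound mix → Final cut.

Variance along critical path = 5.444 + 11.111 + 2.778 = 19.333; σ = 4.397 weeks.
D = μ + z·σ = 41 + 1.282·4.397 = 46.6 weeks

46.6 weeks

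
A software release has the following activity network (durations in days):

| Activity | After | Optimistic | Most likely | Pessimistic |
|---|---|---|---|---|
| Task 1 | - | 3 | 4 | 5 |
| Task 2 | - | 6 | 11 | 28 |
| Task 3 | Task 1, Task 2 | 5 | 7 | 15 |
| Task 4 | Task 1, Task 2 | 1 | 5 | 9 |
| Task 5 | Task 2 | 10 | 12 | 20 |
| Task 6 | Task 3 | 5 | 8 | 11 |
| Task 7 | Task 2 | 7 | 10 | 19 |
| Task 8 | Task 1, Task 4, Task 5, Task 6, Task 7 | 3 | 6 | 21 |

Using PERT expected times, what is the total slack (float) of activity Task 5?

te_Task 1 = (3 + 4·4 + 5)/6 = 24/6 = 4
te_Task 2 = (6 + 4·11 + 28)/6 = 78/6 = 13
te_Task 3 = (5 + 4·7 + 15)/6 = 48/6 = 8
te_Task 4 = (1 + 4·5 + 9)/6 = 30/6 = 5
te_Task 5 = (10 + 4·12 + 20)/6 = 78/6 = 13
te_Task 6 = (5 + 4·8 + 11)/6 = 48/6 = 8
te_Task 7 = (7 + 4·10 + 19)/6 = 66/6 = 11
te_Task 8 = (3 + 4·6 + 21)/6 = 48/6 = 8

Forward pass:
ES_Task 1 = 0; EF_Task 1 = 4
ES_Task 2 = 0; EF_Task 2 = 13
ES_Task 3 = max(EF_Task 1=4, EF_Task 2=13) = 13; EF_Task 3 = 13+8 = 21
ES_Task 4 = max(EF_Task 1=4, EF_Task 2=13) = 13; EF_Task 4 = 13+5 = 18
ES_Task 5 = 13; EF_Task 5 = 13+13 = 26
ES_Task 6 = 21; EF_Task 6 = 21+8 = 29
ES_Task 7 = 13; EF_Task 7 = 13+11 = 24
ES_Task 8 = max(EF_Task 1=4, EF_Task 4=18, EF_Task 5=26, EF_Task 6=29, EF_Task 7=24) = 29; EF_Task 8 = 29+8 = 37
Expected project duration μ = 37 days. Critical path: Task 2 → Task 3 → Task 6 → Task 8.

Backward pass:
LF_Task 8 = 37; LS_Task 8 = 37−8 = 29
LF_Task 7 = LS_Task 8 = 29; LS_Task 7 = 29−11 = 18
LF_Task 6 = LS_Task 8 = 29; LS_Task 6 = 29−8 = 21
LF_Task 5 = LS_Task 8 = 29; LS_Task 5 = 29−13 = 16
LF_Task 4 = LS_Task 8 = 29; LS_Task 4 = 29−5 = 24
LF_Task 3 = LS_Task 6 = 21; LS_Task 3 = 21−8 = 13
LF_Task 2 = min(LS_Task 3=13, LS_Task 4=24, LS_Task 5=16, LS_Task 7=18) = 13; LS_Task 2 = 13−13 = 0
LF_Task 1 = min(LS_Task 3=13, LS_Task 4=24, LS_Task 8=29) = 13; LS_Task 1 = 13−4 = 9
Slack_Task 5 = LS_Task 5 − ES_Task 5 = 16 − 13 = 3

3 days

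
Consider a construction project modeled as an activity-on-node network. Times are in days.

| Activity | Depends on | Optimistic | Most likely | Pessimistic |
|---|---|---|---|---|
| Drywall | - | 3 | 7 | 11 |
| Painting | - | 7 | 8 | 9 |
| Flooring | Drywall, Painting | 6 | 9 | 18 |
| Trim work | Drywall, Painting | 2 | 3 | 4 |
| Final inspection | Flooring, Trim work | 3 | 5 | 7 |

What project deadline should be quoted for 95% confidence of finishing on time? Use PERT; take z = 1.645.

26.5 days

te_Drywall = (3 + 4·7 + 11)/6 = 42/6 = 7; σ²_Drywall = ((11−3)/6)² = 1.778
te_Painting = (7 + 4·8 + 9)/6 = 48/6 = 8; σ²_Painting = ((9−7)/6)² = 0.111
te_Flooring = (6 + 4·9 + 18)/6 = 60/6 = 10; σ²_Flooring = ((18−6)/6)² = 4.000
te_Trim work = (2 + 4·3 + 4)/6 = 18/6 = 3; σ²_Trim work = ((4−2)/6)² = 0.111
te_Final inspection = (3 + 4·5 + 7)/6 = 30/6 = 5; σ²_Final inspection = ((7−3)/6)² = 0.444

Forward pass:
ES_Drywall = 0; EF_Drywall = 7
ES_Painting = 0; EF_Painting = 8
ES_Flooring = max(EF_Drywall=7, EF_Painting=8) = 8; EF_Flooring = 8+10 = 18
ES_Trim work = max(EF_Drywall=7, EF_Painting=8) = 8; EF_Trim work = 8+3 = 11
ES_Final inspection = max(EF_Flooring=18, EF_Trim work=11) = 18; EF_Final inspection = 18+5 = 23
Expected project duration μ = 23 days. Critical path: Painting → Flooring → Final inspection.

Variance along critical path = 0.111 + 4.000 + 0.444 = 4.556; σ = 2.134 days.
D = μ + z·σ = 23 + 1.645·2.134 = 26.5 days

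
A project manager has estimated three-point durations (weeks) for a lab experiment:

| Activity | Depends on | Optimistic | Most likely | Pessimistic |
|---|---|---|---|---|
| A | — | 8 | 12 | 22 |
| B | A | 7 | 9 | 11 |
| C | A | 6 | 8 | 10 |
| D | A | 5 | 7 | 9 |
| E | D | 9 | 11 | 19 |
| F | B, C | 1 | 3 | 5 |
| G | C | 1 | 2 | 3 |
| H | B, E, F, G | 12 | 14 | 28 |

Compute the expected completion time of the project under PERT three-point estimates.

48 weeks

te_A = (8 + 4·12 + 22)/6 = 78/6 = 13
te_B = (7 + 4·9 + 11)/6 = 54/6 = 9
te_C = (6 + 4·8 + 10)/6 = 48/6 = 8
te_D = (5 + 4·7 + 9)/6 = 42/6 = 7
te_E = (9 + 4·11 + 19)/6 = 72/6 = 12
te_F = (1 + 4·3 + 5)/6 = 18/6 = 3
te_G = (1 + 4·2 + 3)/6 = 12/6 = 2
te_H = (12 + 4·14 + 28)/6 = 96/6 = 16

Forward pass:
ES_A = 0; EF_A = 13
ES_B = 13; EF_B = 13+9 = 22
ES_C = 13; EF_C = 13+8 = 21
ES_D = 13; EF_D = 13+7 = 20
ES_E = 20; EF_E = 20+12 = 32
ES_F = max(EF_B=22, EF_C=21) = 22; EF_F = 22+3 = 25
ES_G = 21; EF_G = 21+2 = 23
ES_H = max(EF_B=22, EF_E=32, EF_F=25, EF_G=23) = 32; EF_H = 32+16 = 48
Expected project duration μ = 48 weeks. Critical path: A → D → E → H.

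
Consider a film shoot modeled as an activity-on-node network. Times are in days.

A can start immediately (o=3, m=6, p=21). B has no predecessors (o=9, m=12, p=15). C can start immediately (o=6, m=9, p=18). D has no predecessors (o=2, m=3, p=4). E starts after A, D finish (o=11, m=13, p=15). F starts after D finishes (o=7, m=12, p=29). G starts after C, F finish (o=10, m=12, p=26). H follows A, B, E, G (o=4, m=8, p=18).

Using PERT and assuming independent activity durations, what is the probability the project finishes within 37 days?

te_A = (3 + 4·6 + 21)/6 = 48/6 = 8; σ²_A = ((21−3)/6)² = 9.000
te_B = (9 + 4·12 + 15)/6 = 72/6 = 12; σ²_B = ((15−9)/6)² = 1.000
te_C = (6 + 4·9 + 18)/6 = 60/6 = 10; σ²_C = ((18−6)/6)² = 4.000
te_D = (2 + 4·3 + 4)/6 = 18/6 = 3; σ²_D = ((4−2)/6)² = 0.111
te_E = (11 + 4·13 + 15)/6 = 78/6 = 13; σ²_E = ((15−11)/6)² = 0.444
te_F = (7 + 4·12 + 29)/6 = 84/6 = 14; σ²_F = ((29−7)/6)² = 13.444
te_G = (10 + 4·12 + 26)/6 = 84/6 = 14; σ²_G = ((26−10)/6)² = 7.111
te_H = (4 + 4·8 + 18)/6 = 54/6 = 9; σ²_H = ((18−4)/6)² = 5.444

Forward pass:
ES_A = 0; EF_A = 8
ES_B = 0; EF_B = 12
ES_C = 0; EF_C = 10
ES_D = 0; EF_D = 3
ES_E = max(EF_A=8, EF_D=3) = 8; EF_E = 8+13 = 21
ES_F = 3; EF_F = 3+14 = 17
ES_G = max(EF_C=10, EF_F=17) = 17; EF_G = 17+14 = 31
ES_H = max(EF_A=8, EF_B=12, EF_E=21, EF_G=31) = 31; EF_H = 31+9 = 40
Expected project duration μ = 40 days. Critical path: D → F → G → H.

Variance along critical path = 0.111 + 13.444 + 7.111 + 5.444 = 26.111; σ = √26.111 = 5.110 days.
Z = (37 − 40) / 5.110 = -0.587
P(T ≤ 37) = Φ(-0.587) ≈ 0.279

0.279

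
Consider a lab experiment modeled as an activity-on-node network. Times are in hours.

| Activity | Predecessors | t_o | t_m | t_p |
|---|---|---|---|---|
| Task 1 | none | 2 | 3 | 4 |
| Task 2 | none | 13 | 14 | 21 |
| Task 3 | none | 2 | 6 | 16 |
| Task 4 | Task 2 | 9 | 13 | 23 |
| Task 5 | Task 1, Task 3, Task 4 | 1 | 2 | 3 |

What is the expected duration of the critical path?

te_Task 1 = (2 + 4·3 + 4)/6 = 18/6 = 3
te_Task 2 = (13 + 4·14 + 21)/6 = 90/6 = 15
te_Task 3 = (2 + 4·6 + 16)/6 = 42/6 = 7
te_Task 4 = (9 + 4·13 + 23)/6 = 84/6 = 14
te_Task 5 = (1 + 4·2 + 3)/6 = 12/6 = 2

Forward pass:
ES_Task 1 = 0; EF_Task 1 = 3
ES_Task 2 = 0; EF_Task 2 = 15
ES_Task 3 = 0; EF_Task 3 = 7
ES_Task 4 = 15; EF_Task 4 = 15+14 = 29
ES_Task 5 = max(EF_Task 1=3, EF_Task 3=7, EF_Task 4=29) = 29; EF_Task 5 = 29+2 = 31
Expected project duration μ = 31 hours. Critical path: Task 2 → Task 4 → Task 5.

31 hours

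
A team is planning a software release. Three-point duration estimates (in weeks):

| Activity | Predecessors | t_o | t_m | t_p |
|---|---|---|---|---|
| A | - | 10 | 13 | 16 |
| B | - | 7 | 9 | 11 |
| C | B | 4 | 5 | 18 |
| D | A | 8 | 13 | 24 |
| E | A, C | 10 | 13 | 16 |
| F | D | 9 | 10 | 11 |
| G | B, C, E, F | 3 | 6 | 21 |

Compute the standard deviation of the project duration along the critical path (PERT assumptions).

4.15 weeks

te_A = (10 + 4·13 + 16)/6 = 78/6 = 13; σ²_A = ((16−10)/6)² = 1.000
te_B = (7 + 4·9 + 11)/6 = 54/6 = 9; σ²_B = ((11−7)/6)² = 0.444
te_C = (4 + 4·5 + 18)/6 = 42/6 = 7; σ²_C = ((18−4)/6)² = 5.444
te_D = (8 + 4·13 + 24)/6 = 84/6 = 14; σ²_D = ((24−8)/6)² = 7.111
te_E = (10 + 4·13 + 16)/6 = 78/6 = 13; σ²_E = ((16−10)/6)² = 1.000
te_F = (9 + 4·10 + 11)/6 = 60/6 = 10; σ²_F = ((11−9)/6)² = 0.111
te_G = (3 + 4·6 + 21)/6 = 48/6 = 8; σ²_G = ((21−3)/6)² = 9.000

Forward pass:
ES_A = 0; EF_A = 13
ES_B = 0; EF_B = 9
ES_C = 9; EF_C = 9+7 = 16
ES_D = 13; EF_D = 13+14 = 27
ES_E = max(EF_A=13, EF_C=16) = 16; EF_E = 16+13 = 29
ES_F = 27; EF_F = 27+10 = 37
ES_G = max(EF_B=9, EF_C=16, EF_E=29, EF_F=37) = 37; EF_G = 37+8 = 45
Expected project duration μ = 45 weeks. Critical path: A → D → F → G.

Variance along critical path = 1.000 + 7.111 + 0.111 + 9.000 = 17.222
σ = √17.222 = 4.150 weeks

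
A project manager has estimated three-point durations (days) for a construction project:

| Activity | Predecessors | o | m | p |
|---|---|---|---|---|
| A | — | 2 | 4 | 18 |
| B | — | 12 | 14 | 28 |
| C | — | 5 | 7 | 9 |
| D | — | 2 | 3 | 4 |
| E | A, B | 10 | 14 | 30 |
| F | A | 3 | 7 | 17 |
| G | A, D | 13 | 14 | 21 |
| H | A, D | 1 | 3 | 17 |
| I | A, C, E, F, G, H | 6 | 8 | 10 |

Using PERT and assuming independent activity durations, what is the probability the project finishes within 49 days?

0.981

te_A = (2 + 4·4 + 18)/6 = 36/6 = 6; σ²_A = ((18−2)/6)² = 7.111
te_B = (12 + 4·14 + 28)/6 = 96/6 = 16; σ²_B = ((28−12)/6)² = 7.111
te_C = (5 + 4·7 + 9)/6 = 42/6 = 7; σ²_C = ((9−5)/6)² = 0.444
te_D = (2 + 4·3 + 4)/6 = 18/6 = 3; σ²_D = ((4−2)/6)² = 0.111
te_E = (10 + 4·14 + 30)/6 = 96/6 = 16; σ²_E = ((30−10)/6)² = 11.111
te_F = (3 + 4·7 + 17)/6 = 48/6 = 8; σ²_F = ((17−3)/6)² = 5.444
te_G = (13 + 4·14 + 21)/6 = 90/6 = 15; σ²_G = ((21−13)/6)² = 1.778
te_H = (1 + 4·3 + 17)/6 = 30/6 = 5; σ²_H = ((17−1)/6)² = 7.111
te_I = (6 + 4·8 + 10)/6 = 48/6 = 8; σ²_I = ((10−6)/6)² = 0.444

Forward pass:
ES_A = 0; EF_A = 6
ES_B = 0; EF_B = 16
ES_C = 0; EF_C = 7
ES_D = 0; EF_D = 3
ES_E = max(EF_A=6, EF_B=16) = 16; EF_E = 16+16 = 32
ES_F = 6; EF_F = 6+8 = 14
ES_G = max(EF_A=6, EF_D=3) = 6; EF_G = 6+15 = 21
ES_H = max(EF_A=6, EF_D=3) = 6; EF_H = 6+5 = 11
ES_I = max(EF_A=6, EF_C=7, EF_E=32, EF_F=14, EF_G=21, EF_H=11) = 32; EF_I = 32+8 = 40
Expected project duration μ = 40 days. Critical path: B → E → I.

Variance along critical path = 7.111 + 11.111 + 0.444 = 18.667; σ = √18.667 = 4.320 days.
Z = (49 − 40) / 4.320 = 2.083
P(T ≤ 49) = Φ(2.083) ≈ 0.981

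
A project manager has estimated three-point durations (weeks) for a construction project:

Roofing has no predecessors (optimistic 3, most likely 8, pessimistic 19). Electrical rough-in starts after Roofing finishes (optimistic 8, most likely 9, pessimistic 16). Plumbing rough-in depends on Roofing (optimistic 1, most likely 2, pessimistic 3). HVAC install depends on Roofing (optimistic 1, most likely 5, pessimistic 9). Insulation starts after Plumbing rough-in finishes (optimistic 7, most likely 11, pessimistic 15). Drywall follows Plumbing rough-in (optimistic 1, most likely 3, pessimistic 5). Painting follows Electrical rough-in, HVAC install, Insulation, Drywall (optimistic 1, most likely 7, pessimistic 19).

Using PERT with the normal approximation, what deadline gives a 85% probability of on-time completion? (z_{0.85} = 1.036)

te_Roofing = (3 + 4·8 + 19)/6 = 54/6 = 9; σ²_Roofing = ((19−3)/6)² = 7.111
te_Electrical rough-in = (8 + 4·9 + 16)/6 = 60/6 = 10; σ²_Electrical rough-in = ((16−8)/6)² = 1.778
te_Plumbing rough-in = (1 + 4·2 + 3)/6 = 12/6 = 2; σ²_Plumbing rough-in = ((3−1)/6)² = 0.111
te_HVAC install = (1 + 4·5 + 9)/6 = 30/6 = 5; σ²_HVAC install = ((9−1)/6)² = 1.778
te_Insulation = (7 + 4·11 + 15)/6 = 66/6 = 11; σ²_Insulation = ((15−7)/6)² = 1.778
te_Drywall = (1 + 4·3 + 5)/6 = 18/6 = 3; σ²_Drywall = ((5−1)/6)² = 0.444
te_Painting = (1 + 4·7 + 19)/6 = 48/6 = 8; σ²_Painting = ((19−1)/6)² = 9.000

Forward pass:
ES_Roofing = 0; EF_Roofing = 9
ES_Electrical rough-in = 9; EF_Electrical rough-in = 9+10 = 19
ES_Plumbing rough-in = 9; EF_Plumbing rough-in = 9+2 = 11
ES_HVAC install = 9; EF_HVAC install = 9+5 = 14
ES_Insulation = 11; EF_Insulation = 11+11 = 22
ES_Drywall = 11; EF_Drywall = 11+3 = 14
ES_Painting = max(EF_Electrical rough-in=19, EF_HVAC install=14, EF_Insulation=22, EF_Drywall=14) = 22; EF_Painting = 22+8 = 30
Expected project duration μ = 30 weeks. Critical path: Roofing → Plumbing rough-in → Insulation → Painting.

Variance along critical path = 7.111 + 0.111 + 1.778 + 9.000 = 18.000; σ = 4.243 weeks.
D = μ + z·σ = 30 + 1.036·4.243 = 34.4 weeks

34.4 weeks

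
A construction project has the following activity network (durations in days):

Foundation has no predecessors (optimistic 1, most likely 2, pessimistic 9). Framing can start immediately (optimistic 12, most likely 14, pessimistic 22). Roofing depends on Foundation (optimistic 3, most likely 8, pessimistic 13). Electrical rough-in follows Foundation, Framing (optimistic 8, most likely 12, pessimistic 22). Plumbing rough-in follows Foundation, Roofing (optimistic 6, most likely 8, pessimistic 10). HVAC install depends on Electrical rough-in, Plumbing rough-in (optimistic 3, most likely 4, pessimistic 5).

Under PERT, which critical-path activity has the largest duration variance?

te_Foundation = (1 + 4·2 + 9)/6 = 18/6 = 3; σ²_Foundation = ((9−1)/6)² = 1.778
te_Framing = (12 + 4·14 + 22)/6 = 90/6 = 15; σ²_Framing = ((22−12)/6)² = 2.778
te_Roofing = (3 + 4·8 + 13)/6 = 48/6 = 8; σ²_Roofing = ((13−3)/6)² = 2.778
te_Electrical rough-in = (8 + 4·12 + 22)/6 = 78/6 = 13; σ²_Electrical rough-in = ((22−8)/6)² = 5.444
te_Plumbing rough-in = (6 + 4·8 + 10)/6 = 48/6 = 8; σ²_Plumbing rough-in = ((10−6)/6)² = 0.444
te_HVAC install = (3 + 4·4 + 5)/6 = 24/6 = 4; σ²_HVAC install = ((5−3)/6)² = 0.111

Forward pass:
ES_Foundation = 0; EF_Foundation = 3
ES_Framing = 0; EF_Framing = 15
ES_Roofing = 3; EF_Roofing = 3+8 = 11
ES_Electrical rough-in = max(EF_Foundation=3, EF_Framing=15) = 15; EF_Electrical rough-in = 15+13 = 28
ES_Plumbing rough-in = max(EF_Foundation=3, EF_Roofing=11) = 11; EF_Plumbing rough-in = 11+8 = 19
ES_HVAC install = max(EF_Electrical rough-in=28, EF_Plumbing rough-in=19) = 28; EF_HVAC install = 28+4 = 32
Expected project duration μ = 32 days. Critical path: Framing → Electrical rough-in → HVAC install.

Variances on critical path: σ²_Framing=2.778, σ²_Electrical rough-in=5.444, σ²_HVAC install=0.111.
Largest is σ²_Electrical rough-in = 5.444.

Electrical rough-in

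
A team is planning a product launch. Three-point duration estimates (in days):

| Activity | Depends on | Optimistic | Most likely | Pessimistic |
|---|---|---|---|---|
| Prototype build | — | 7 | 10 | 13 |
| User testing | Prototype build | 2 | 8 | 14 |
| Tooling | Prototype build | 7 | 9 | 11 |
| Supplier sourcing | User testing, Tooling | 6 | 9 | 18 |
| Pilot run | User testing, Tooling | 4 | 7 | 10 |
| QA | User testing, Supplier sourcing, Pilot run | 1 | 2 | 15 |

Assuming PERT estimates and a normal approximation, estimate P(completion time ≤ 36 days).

0.818

te_Prototype build = (7 + 4·10 + 13)/6 = 60/6 = 10; σ²_Prototype build = ((13−7)/6)² = 1.000
te_User testing = (2 + 4·8 + 14)/6 = 48/6 = 8; σ²_User testing = ((14−2)/6)² = 4.000
te_Tooling = (7 + 4·9 + 11)/6 = 54/6 = 9; σ²_Tooling = ((11−7)/6)² = 0.444
te_Supplier sourcing = (6 + 4·9 + 18)/6 = 60/6 = 10; σ²_Supplier sourcing = ((18−6)/6)² = 4.000
te_Pilot run = (4 + 4·7 + 10)/6 = 42/6 = 7; σ²_Pilot run = ((10−4)/6)² = 1.000
te_QA = (1 + 4·2 + 15)/6 = 24/6 = 4; σ²_QA = ((15−1)/6)² = 5.444

Forward pass:
ES_Prototype build = 0; EF_Prototype build = 10
ES_User testing = 10; EF_User testing = 10+8 = 18
ES_Tooling = 10; EF_Tooling = 10+9 = 19
ES_Supplier sourcing = max(EF_User testing=18, EF_Tooling=19) = 19; EF_Supplier sourcing = 19+10 = 29
ES_Pilot run = max(EF_User testing=18, EF_Tooling=19) = 19; EF_Pilot run = 19+7 = 26
ES_QA = max(EF_User testing=18, EF_Supplier sourcing=29, EF_Pilot run=26) = 29; EF_QA = 29+4 = 33
Expected project duration μ = 33 days. Critical path: Prototype build → Tooling → Supplier sourcing → QA.

Variance along critical path = 1.000 + 0.444 + 4.000 + 5.444 = 10.889; σ = √10.889 = 3.300 days.
Z = (36 − 33) / 3.300 = 0.909
P(T ≤ 36) = Φ(0.909) ≈ 0.818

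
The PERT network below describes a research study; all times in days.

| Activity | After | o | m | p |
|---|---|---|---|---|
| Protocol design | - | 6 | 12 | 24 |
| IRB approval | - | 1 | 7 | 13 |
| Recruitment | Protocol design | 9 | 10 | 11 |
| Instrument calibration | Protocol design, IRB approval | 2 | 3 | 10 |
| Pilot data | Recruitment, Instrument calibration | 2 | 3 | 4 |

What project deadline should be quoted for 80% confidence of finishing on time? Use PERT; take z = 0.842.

28.6 days

te_Protocol design = (6 + 4·12 + 24)/6 = 78/6 = 13; σ²_Protocol design = ((24−6)/6)² = 9.000
te_IRB approval = (1 + 4·7 + 13)/6 = 42/6 = 7; σ²_IRB approval = ((13−1)/6)² = 4.000
te_Recruitment = (9 + 4·10 + 11)/6 = 60/6 = 10; σ²_Recruitment = ((11−9)/6)² = 0.111
te_Instrument calibration = (2 + 4·3 + 10)/6 = 24/6 = 4; σ²_Instrument calibration = ((10−2)/6)² = 1.778
te_Pilot data = (2 + 4·3 + 4)/6 = 18/6 = 3; σ²_Pilot data = ((4−2)/6)² = 0.111

Forward pass:
ES_Protocol design = 0; EF_Protocol design = 13
ES_IRB approval = 0; EF_IRB approval = 7
ES_Recruitment = 13; EF_Recruitment = 13+10 = 23
ES_Instrument calibration = max(EF_Protocol design=13, EF_IRB approval=7) = 13; EF_Instrument calibration = 13+4 = 17
ES_Pilot data = max(EF_Recruitment=23, EF_Instrument calibration=17) = 23; EF_Pilot data = 23+3 = 26
Expected project duration μ = 26 days. Critical path: Protocol design → Recruitment → Pilot data.

Variance along critical path = 9.000 + 0.111 + 0.111 = 9.222; σ = 3.037 days.
D = μ + z·σ = 26 + 0.842·3.037 = 28.6 days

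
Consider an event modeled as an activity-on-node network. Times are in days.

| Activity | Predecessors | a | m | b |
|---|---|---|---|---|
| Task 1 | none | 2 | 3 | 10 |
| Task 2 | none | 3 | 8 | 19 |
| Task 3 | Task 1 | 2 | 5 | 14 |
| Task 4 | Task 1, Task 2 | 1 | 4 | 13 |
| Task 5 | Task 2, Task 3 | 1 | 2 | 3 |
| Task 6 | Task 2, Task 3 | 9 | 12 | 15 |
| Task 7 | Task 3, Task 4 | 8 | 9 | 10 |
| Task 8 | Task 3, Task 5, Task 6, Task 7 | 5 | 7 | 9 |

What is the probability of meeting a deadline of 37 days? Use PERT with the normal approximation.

0.980

te_Task 1 = (2 + 4·3 + 10)/6 = 24/6 = 4; σ²_Task 1 = ((10−2)/6)² = 1.778
te_Task 2 = (3 + 4·8 + 19)/6 = 54/6 = 9; σ²_Task 2 = ((19−3)/6)² = 7.111
te_Task 3 = (2 + 4·5 + 14)/6 = 36/6 = 6; σ²_Task 3 = ((14−2)/6)² = 4.000
te_Task 4 = (1 + 4·4 + 13)/6 = 30/6 = 5; σ²_Task 4 = ((13−1)/6)² = 4.000
te_Task 5 = (1 + 4·2 + 3)/6 = 12/6 = 2; σ²_Task 5 = ((3−1)/6)² = 0.111
te_Task 6 = (9 + 4·12 + 15)/6 = 72/6 = 12; σ²_Task 6 = ((15−9)/6)² = 1.000
te_Task 7 = (8 + 4·9 + 10)/6 = 54/6 = 9; σ²_Task 7 = ((10−8)/6)² = 0.111
te_Task 8 = (5 + 4·7 + 9)/6 = 42/6 = 7; σ²_Task 8 = ((9−5)/6)² = 0.444

Forward pass:
ES_Task 1 = 0; EF_Task 1 = 4
ES_Task 2 = 0; EF_Task 2 = 9
ES_Task 3 = 4; EF_Task 3 = 4+6 = 10
ES_Task 4 = max(EF_Task 1=4, EF_Task 2=9) = 9; EF_Task 4 = 9+5 = 14
ES_Task 5 = max(EF_Task 2=9, EF_Task 3=10) = 10; EF_Task 5 = 10+2 = 12
ES_Task 6 = max(EF_Task 2=9, EF_Task 3=10) = 10; EF_Task 6 = 10+12 = 22
ES_Task 7 = max(EF_Task 3=10, EF_Task 4=14) = 14; EF_Task 7 = 14+9 = 23
ES_Task 8 = max(EF_Task 3=10, EF_Task 5=12, EF_Task 6=22, EF_Task 7=23) = 23; EF_Task 8 = 23+7 = 30
Expected project duration μ = 30 days. Critical path: Task 2 → Task 4 → Task 7 → Task 8.

Variance along critical path = 7.111 + 4.000 + 0.111 + 0.444 = 11.667; σ = √11.667 = 3.416 days.
Z = (37 − 30) / 3.416 = 2.049
P(T ≤ 37) = Φ(2.049) ≈ 0.980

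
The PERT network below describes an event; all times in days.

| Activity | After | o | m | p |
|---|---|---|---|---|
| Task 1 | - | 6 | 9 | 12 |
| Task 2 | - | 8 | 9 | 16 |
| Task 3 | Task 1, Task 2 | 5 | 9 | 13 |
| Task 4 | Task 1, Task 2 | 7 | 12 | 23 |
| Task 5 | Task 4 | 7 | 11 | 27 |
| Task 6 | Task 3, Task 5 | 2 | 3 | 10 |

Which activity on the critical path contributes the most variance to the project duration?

te_Task 1 = (6 + 4·9 + 12)/6 = 54/6 = 9; σ²_Task 1 = ((12−6)/6)² = 1.000
te_Task 2 = (8 + 4·9 + 16)/6 = 60/6 = 10; σ²_Task 2 = ((16−8)/6)² = 1.778
te_Task 3 = (5 + 4·9 + 13)/6 = 54/6 = 9; σ²_Task 3 = ((13−5)/6)² = 1.778
te_Task 4 = (7 + 4·12 + 23)/6 = 78/6 = 13; σ²_Task 4 = ((23−7)/6)² = 7.111
te_Task 5 = (7 + 4·11 + 27)/6 = 78/6 = 13; σ²_Task 5 = ((27−7)/6)² = 11.111
te_Task 6 = (2 + 4·3 + 10)/6 = 24/6 = 4; σ²_Task 6 = ((10−2)/6)² = 1.778

Forward pass:
ES_Task 1 = 0; EF_Task 1 = 9
ES_Task 2 = 0; EF_Task 2 = 10
ES_Task 3 = max(EF_Task 1=9, EF_Task 2=10) = 10; EF_Task 3 = 10+9 = 19
ES_Task 4 = max(EF_Task 1=9, EF_Task 2=10) = 10; EF_Task 4 = 10+13 = 23
ES_Task 5 = 23; EF_Task 5 = 23+13 = 36
ES_Task 6 = max(EF_Task 3=19, EF_Task 5=36) = 36; EF_Task 6 = 36+4 = 40
Expected project duration μ = 40 days. Critical path: Task 2 → Task 4 → Task 5 → Task 6.

Variances on critical path: σ²_Task 2=1.778, σ²_Task 4=7.111, σ²_Task 5=11.111, σ²_Task 6=1.778.
Largest is σ²_Task 5 = 11.111.

Task 5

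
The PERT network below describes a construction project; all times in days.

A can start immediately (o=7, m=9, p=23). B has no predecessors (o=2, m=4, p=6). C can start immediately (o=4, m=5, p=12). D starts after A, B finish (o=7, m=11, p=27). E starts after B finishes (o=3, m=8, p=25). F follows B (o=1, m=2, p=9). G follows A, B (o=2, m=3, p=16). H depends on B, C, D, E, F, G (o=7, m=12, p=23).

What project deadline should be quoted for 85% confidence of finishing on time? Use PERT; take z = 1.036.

te_A = (7 + 4·9 + 23)/6 = 66/6 = 11; σ²_A = ((23−7)/6)² = 7.111
te_B = (2 + 4·4 + 6)/6 = 24/6 = 4; σ²_B = ((6−2)/6)² = 0.444
te_C = (4 + 4·5 + 12)/6 = 36/6 = 6; σ²_C = ((12−4)/6)² = 1.778
te_D = (7 + 4·11 + 27)/6 = 78/6 = 13; σ²_D = ((27−7)/6)² = 11.111
te_E = (3 + 4·8 + 25)/6 = 60/6 = 10; σ²_E = ((25−3)/6)² = 13.444
te_F = (1 + 4·2 + 9)/6 = 18/6 = 3; σ²_F = ((9−1)/6)² = 1.778
te_G = (2 + 4·3 + 16)/6 = 30/6 = 5; σ²_G = ((16−2)/6)² = 5.444
te_H = (7 + 4·12 + 23)/6 = 78/6 = 13; σ²_H = ((23−7)/6)² = 7.111

Forward pass:
ES_A = 0; EF_A = 11
ES_B = 0; EF_B = 4
ES_C = 0; EF_C = 6
ES_D = max(EF_A=11, EF_B=4) = 11; EF_D = 11+13 = 24
ES_E = 4; EF_E = 4+10 = 14
ES_F = 4; EF_F = 4+3 = 7
ES_G = max(EF_A=11, EF_B=4) = 11; EF_G = 11+5 = 16
ES_H = max(EF_B=4, EF_C=6, EF_D=24, EF_E=14, EF_F=7, EF_G=16) = 24; EF_H = 24+13 = 37
Expected project duration μ = 37 days. Critical path: A → D → H.

Variance along critical path = 7.111 + 11.111 + 7.111 = 25.333; σ = 5.033 days.
D = μ + z·σ = 37 + 1.036·5.033 = 42.2 days

42.2 days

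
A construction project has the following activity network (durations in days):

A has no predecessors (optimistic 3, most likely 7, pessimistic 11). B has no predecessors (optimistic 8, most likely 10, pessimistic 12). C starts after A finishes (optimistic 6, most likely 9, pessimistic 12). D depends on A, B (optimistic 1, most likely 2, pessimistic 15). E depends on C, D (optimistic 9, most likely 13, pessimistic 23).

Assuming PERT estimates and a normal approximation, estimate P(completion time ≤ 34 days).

0.918

te_A = (3 + 4·7 + 11)/6 = 42/6 = 7; σ²_A = ((11−3)/6)² = 1.778
te_B = (8 + 4·10 + 12)/6 = 60/6 = 10; σ²_B = ((12−8)/6)² = 0.444
te_C = (6 + 4·9 + 12)/6 = 54/6 = 9; σ²_C = ((12−6)/6)² = 1.000
te_D = (1 + 4·2 + 15)/6 = 24/6 = 4; σ²_D = ((15−1)/6)² = 5.444
te_E = (9 + 4·13 + 23)/6 = 84/6 = 14; σ²_E = ((23−9)/6)² = 5.444

Forward pass:
ES_A = 0; EF_A = 7
ES_B = 0; EF_B = 10
ES_C = 7; EF_C = 7+9 = 16
ES_D = max(EF_A=7, EF_B=10) = 10; EF_D = 10+4 = 14
ES_E = max(EF_C=16, EF_D=14) = 16; EF_E = 16+14 = 30
Expected project duration μ = 30 days. Critical path: A → C → E.

Variance along critical path = 1.778 + 1.000 + 5.444 = 8.222; σ = √8.222 = 2.867 days.
Z = (34 − 30) / 2.867 = 1.395
P(T ≤ 34) = Φ(1.395) ≈ 0.918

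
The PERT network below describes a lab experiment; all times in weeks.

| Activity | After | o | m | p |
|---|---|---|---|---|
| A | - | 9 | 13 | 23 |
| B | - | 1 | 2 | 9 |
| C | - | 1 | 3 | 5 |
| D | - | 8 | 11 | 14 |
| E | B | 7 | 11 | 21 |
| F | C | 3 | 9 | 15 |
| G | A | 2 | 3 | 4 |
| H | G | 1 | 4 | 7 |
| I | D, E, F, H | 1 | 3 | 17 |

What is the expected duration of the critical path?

te_A = (9 + 4·13 + 23)/6 = 84/6 = 14
te_B = (1 + 4·2 + 9)/6 = 18/6 = 3
te_C = (1 + 4·3 + 5)/6 = 18/6 = 3
te_D = (8 + 4·11 + 14)/6 = 66/6 = 11
te_E = (7 + 4·11 + 21)/6 = 72/6 = 12
te_F = (3 + 4·9 + 15)/6 = 54/6 = 9
te_G = (2 + 4·3 + 4)/6 = 18/6 = 3
te_H = (1 + 4·4 + 7)/6 = 24/6 = 4
te_I = (1 + 4·3 + 17)/6 = 30/6 = 5

Forward pass:
ES_A = 0; EF_A = 14
ES_B = 0; EF_B = 3
ES_C = 0; EF_C = 3
ES_D = 0; EF_D = 11
ES_E = 3; EF_E = 3+12 = 15
ES_F = 3; EF_F = 3+9 = 12
ES_G = 14; EF_G = 14+3 = 17
ES_H = 17; EF_H = 17+4 = 21
ES_I = max(EF_D=11, EF_E=15, EF_F=12, EF_H=21) = 21; EF_I = 21+5 = 26
Expected project duration μ = 26 weeks. Critical path: A → G → H → I.

26 weeks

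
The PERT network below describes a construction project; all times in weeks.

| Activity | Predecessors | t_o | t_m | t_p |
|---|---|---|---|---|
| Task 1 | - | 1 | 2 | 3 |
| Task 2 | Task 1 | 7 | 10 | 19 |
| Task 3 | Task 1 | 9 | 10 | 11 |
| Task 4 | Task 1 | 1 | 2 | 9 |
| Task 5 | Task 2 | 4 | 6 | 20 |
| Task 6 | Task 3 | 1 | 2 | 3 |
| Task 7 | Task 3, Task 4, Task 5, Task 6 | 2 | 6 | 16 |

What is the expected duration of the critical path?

28 weeks

te_Task 1 = (1 + 4·2 + 3)/6 = 12/6 = 2
te_Task 2 = (7 + 4·10 + 19)/6 = 66/6 = 11
te_Task 3 = (9 + 4·10 + 11)/6 = 60/6 = 10
te_Task 4 = (1 + 4·2 + 9)/6 = 18/6 = 3
te_Task 5 = (4 + 4·6 + 20)/6 = 48/6 = 8
te_Task 6 = (1 + 4·2 + 3)/6 = 12/6 = 2
te_Task 7 = (2 + 4·6 + 16)/6 = 42/6 = 7

Forward pass:
ES_Task 1 = 0; EF_Task 1 = 2
ES_Task 2 = 2; EF_Task 2 = 2+11 = 13
ES_Task 3 = 2; EF_Task 3 = 2+10 = 12
ES_Task 4 = 2; EF_Task 4 = 2+3 = 5
ES_Task 5 = 13; EF_Task 5 = 13+8 = 21
ES_Task 6 = 12; EF_Task 6 = 12+2 = 14
ES_Task 7 = max(EF_Task 3=12, EF_Task 4=5, EF_Task 5=21, EF_Task 6=14) = 21; EF_Task 7 = 21+7 = 28
Expected project duration μ = 28 weeks. Critical path: Task 1 → Task 2 → Task 5 → Task 7.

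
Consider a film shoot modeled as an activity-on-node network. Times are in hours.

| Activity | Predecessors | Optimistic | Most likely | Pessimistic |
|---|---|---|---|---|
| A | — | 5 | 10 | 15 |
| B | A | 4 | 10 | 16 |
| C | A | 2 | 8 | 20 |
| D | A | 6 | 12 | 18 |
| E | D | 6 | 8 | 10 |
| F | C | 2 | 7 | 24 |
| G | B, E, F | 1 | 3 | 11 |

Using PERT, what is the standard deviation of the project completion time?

te_A = (5 + 4·10 + 15)/6 = 60/6 = 10; σ²_A = ((15−5)/6)² = 2.778
te_B = (4 + 4·10 + 16)/6 = 60/6 = 10; σ²_B = ((16−4)/6)² = 4.000
te_C = (2 + 4·8 + 20)/6 = 54/6 = 9; σ²_C = ((20−2)/6)² = 9.000
te_D = (6 + 4·12 + 18)/6 = 72/6 = 12; σ²_D = ((18−6)/6)² = 4.000
te_E = (6 + 4·8 + 10)/6 = 48/6 = 8; σ²_E = ((10−6)/6)² = 0.444
te_F = (2 + 4·7 + 24)/6 = 54/6 = 9; σ²_F = ((24−2)/6)² = 13.444
te_G = (1 + 4·3 + 11)/6 = 24/6 = 4; σ²_G = ((11−1)/6)² = 2.778

Forward pass:
ES_A = 0; EF_A = 10
ES_B = 10; EF_B = 10+10 = 20
ES_C = 10; EF_C = 10+9 = 19
ES_D = 10; EF_D = 10+12 = 22
ES_E = 22; EF_E = 22+8 = 30
ES_F = 19; EF_F = 19+9 = 28
ES_G = max(EF_B=20, EF_E=30, EF_F=28) = 30; EF_G = 30+4 = 34
Expected project duration μ = 34 hours. Critical path: A → D → E → G.

Variance along critical path = 2.778 + 4.000 + 0.444 + 2.778 = 10.000
σ = √10.000 = 3.162 hours

3.16 hours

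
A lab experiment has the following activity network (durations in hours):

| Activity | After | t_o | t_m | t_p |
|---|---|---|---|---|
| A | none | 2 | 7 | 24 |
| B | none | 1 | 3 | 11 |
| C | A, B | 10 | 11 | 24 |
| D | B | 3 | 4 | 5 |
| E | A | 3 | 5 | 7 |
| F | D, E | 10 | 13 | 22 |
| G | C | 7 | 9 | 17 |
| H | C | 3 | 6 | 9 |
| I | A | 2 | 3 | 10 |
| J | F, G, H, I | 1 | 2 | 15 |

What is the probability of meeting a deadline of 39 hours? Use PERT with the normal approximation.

te_A = (2 + 4·7 + 24)/6 = 54/6 = 9; σ²_A = ((24−2)/6)² = 13.444
te_B = (1 + 4·3 + 11)/6 = 24/6 = 4; σ²_B = ((11−1)/6)² = 2.778
te_C = (10 + 4·11 + 24)/6 = 78/6 = 13; σ²_C = ((24−10)/6)² = 5.444
te_D = (3 + 4·4 + 5)/6 = 24/6 = 4; σ²_D = ((5−3)/6)² = 0.111
te_E = (3 + 4·5 + 7)/6 = 30/6 = 5; σ²_E = ((7−3)/6)² = 0.444
te_F = (10 + 4·13 + 22)/6 = 84/6 = 14; σ²_F = ((22−10)/6)² = 4.000
te_G = (7 + 4·9 + 17)/6 = 60/6 = 10; σ²_G = ((17−7)/6)² = 2.778
te_H = (3 + 4·6 + 9)/6 = 36/6 = 6; σ²_H = ((9−3)/6)² = 1.000
te_I = (2 + 4·3 + 10)/6 = 24/6 = 4; σ²_I = ((10−2)/6)² = 1.778
te_J = (1 + 4·2 + 15)/6 = 24/6 = 4; σ²_J = ((15−1)/6)² = 5.444

Forward pass:
ES_A = 0; EF_A = 9
ES_B = 0; EF_B = 4
ES_C = max(EF_A=9, EF_B=4) = 9; EF_C = 9+13 = 22
ES_D = 4; EF_D = 4+4 = 8
ES_E = 9; EF_E = 9+5 = 14
ES_F = max(EF_D=8, EF_E=14) = 14; EF_F = 14+14 = 28
ES_G = 22; EF_G = 22+10 = 32
ES_H = 22; EF_H = 22+6 = 28
ES_I = 9; EF_I = 9+4 = 13
ES_J = max(EF_F=28, EF_G=32, EF_H=28, EF_I=13) = 32; EF_J = 32+4 = 36
Expected project duration μ = 36 hours. Critical path: A → C → G → J.

Variance along critical path = 13.444 + 5.444 + 2.778 + 5.444 = 27.111; σ = √27.111 = 5.207 hours.
Z = (39 − 36) / 5.207 = 0.576
P(T ≤ 39) = Φ(0.576) ≈ 0.718

0.718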